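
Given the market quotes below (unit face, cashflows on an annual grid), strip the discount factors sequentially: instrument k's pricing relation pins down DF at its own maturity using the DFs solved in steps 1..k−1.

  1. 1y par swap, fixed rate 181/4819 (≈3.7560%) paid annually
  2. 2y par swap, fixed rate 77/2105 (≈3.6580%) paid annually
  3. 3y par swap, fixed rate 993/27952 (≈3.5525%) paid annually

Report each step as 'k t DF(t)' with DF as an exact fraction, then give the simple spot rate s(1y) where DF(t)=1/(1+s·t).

1 1 4819/5000
2 2 9307/10000
3 3 9007/10000
s(1y) = (1/(4819/5000) − 1)/(1) = 181/4819 ≈ 3.7560%

step 1 [1y] swap r/1=181/4819: DF=(1 − 181/4819·(0))/(1+181/4819) = 4819/5000 ≈ 0.963800
step 2 [2y] swap r/1=77/2105: DF=(1 − 77/2105·(0.963800))/(1+77/2105) = 9307/10000 ≈ 0.930700
step 3 [3y] swap r/1=993/27952: DF=(1 − 993/27952·(0.963800+0.930700))/(1+993/27952) = 9007/10000 ≈ 0.900700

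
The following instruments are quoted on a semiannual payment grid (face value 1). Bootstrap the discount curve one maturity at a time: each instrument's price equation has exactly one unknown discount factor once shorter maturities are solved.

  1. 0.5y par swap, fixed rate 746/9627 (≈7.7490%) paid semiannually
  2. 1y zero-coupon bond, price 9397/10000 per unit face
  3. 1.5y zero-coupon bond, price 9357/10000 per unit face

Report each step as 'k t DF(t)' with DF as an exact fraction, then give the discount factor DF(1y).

step 1 [0.5y] swap r/2=373/9627: DF=(1 − 373/9627·(0))/(1+373/9627) = 9627/10000 ≈ 0.962700
step 2 [1y] zero: DF = P = 9397/10000 ≈ 0.939700
step 3 [1.5y] zero: DF = P = 9357/10000 ≈ 0.935700

1 1/2 9627/10000
2 1 9397/10000
3 3/2 9357/10000
DF(1y) = 9397/10000 ≈ 0.939700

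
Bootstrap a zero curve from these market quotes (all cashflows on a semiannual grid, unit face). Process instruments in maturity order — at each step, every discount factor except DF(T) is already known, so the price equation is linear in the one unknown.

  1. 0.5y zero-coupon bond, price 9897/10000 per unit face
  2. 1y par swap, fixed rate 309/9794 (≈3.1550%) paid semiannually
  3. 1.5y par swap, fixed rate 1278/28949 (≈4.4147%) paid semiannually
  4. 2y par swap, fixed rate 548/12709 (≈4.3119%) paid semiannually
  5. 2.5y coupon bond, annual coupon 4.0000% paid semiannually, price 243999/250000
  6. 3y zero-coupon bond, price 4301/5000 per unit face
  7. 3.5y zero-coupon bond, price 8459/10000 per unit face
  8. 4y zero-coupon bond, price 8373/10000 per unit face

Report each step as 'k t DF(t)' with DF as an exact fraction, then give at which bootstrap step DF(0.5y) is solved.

1 1/2 9897/10000
2 1 9691/10000
3 3/2 9361/10000
4 2 4589/5000
5 5/2 8821/10000
6 3 4301/5000
7 7/2 8459/10000
8 4 8373/10000
DF(0.5y) is solved at step 1

step 1 [0.5y] zero: DF = P = 9897/10000 ≈ 0.989700
step 2 [1y] swap r/2=309/19588: DF=(1 − 309/19588·(0.989700))/(1+309/19588) = 9691/10000 ≈ 0.969100
step 3 [1.5y] swap r/2=639/28949: DF=(1 − 639/28949·(0.989700+0.969100))/(1+639/28949) = 9361/10000 ≈ 0.936100
step 4 [2y] swap r/2=274/12709: DF=(1 − 274/12709·(0.989700+0.969100+0.936100))/(1+274/12709) = 4589/5000 ≈ 0.917800
step 5 [2.5y] bond c/2=1/50: DF=(243999/250000 − 1/50·(0.989700+0.969100+0.936100+0.917800))/(1+1/50) = 8821/10000 ≈ 0.882100
step 6 [3y] zero: DF = P = 4301/5000 ≈ 0.860200
step 7 [3.5y] zero: DF = P = 8459/10000 ≈ 0.845900
step 8 [4y] zero: DF = P = 8373/10000 ≈ 0.837300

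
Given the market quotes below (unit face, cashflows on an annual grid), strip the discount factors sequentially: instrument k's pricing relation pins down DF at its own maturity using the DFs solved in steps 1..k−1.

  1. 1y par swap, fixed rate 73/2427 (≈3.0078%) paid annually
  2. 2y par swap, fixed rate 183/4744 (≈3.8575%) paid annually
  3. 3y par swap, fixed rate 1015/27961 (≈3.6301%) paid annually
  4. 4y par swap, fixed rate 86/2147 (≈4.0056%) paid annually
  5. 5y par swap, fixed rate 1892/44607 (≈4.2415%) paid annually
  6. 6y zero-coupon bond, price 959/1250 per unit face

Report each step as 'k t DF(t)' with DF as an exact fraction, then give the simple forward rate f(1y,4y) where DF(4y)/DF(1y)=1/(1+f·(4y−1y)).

step 1 [1y] swap r/1=73/2427: DF=(1 − 73/2427·(0))/(1+73/2427) = 2427/2500 ≈ 0.970800
step 2 [2y] swap r/1=183/4744: DF=(1 − 183/4744·(0.970800))/(1+183/4744) = 2317/2500 ≈ 0.926800
step 3 [3y] swap r/1=1015/27961: DF=(1 − 1015/27961·(0.970800+0.926800))/(1+1015/27961) = 1797/2000 ≈ 0.898500
step 4 [4y] swap r/1=86/2147: DF=(1 − 86/2147·(0.970800+0.926800+0.898500))/(1+86/2147) = 4269/5000 ≈ 0.853800
step 5 [5y] swap r/1=1892/44607: DF=(1 − 1892/44607·(0.970800+0.926800+0.898500+0.853800))/(1+1892/44607) = 2027/2500 ≈ 0.810800
step 6 [6y] zero: DF = P = 959/1250 ≈ 0.767200

1 1 2427/2500
2 2 2317/2500
3 3 1797/2000
4 4 4269/5000
5 5 2027/2500
6 6 959/1250
f(1y,4y) = ((2427/2500)/(4269/5000) − 1)/(3) = 65/1423 ≈ 4.5678%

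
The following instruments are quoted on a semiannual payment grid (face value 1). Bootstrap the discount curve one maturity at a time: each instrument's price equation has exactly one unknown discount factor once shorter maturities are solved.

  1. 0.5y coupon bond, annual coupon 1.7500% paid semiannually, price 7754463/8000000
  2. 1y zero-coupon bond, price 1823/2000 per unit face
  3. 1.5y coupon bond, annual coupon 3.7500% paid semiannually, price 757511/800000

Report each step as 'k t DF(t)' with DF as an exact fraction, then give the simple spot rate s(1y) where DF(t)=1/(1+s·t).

1 1/2 9609/10000
2 1 1823/2000
3 3/2 179/200
s(1y) = (1/(1823/2000) − 1)/(1) = 177/1823 ≈ 9.7093%

step 1 [0.5y] bond c/2=7/800: DF=(7754463/8000000 − 7/800·(0))/(1+7/800) = 9609/10000 ≈ 0.960900
step 2 [1y] zero: DF = P = 1823/2000 ≈ 0.911500
step 3 [1.5y] bond c/2=3/160: DF=(757511/800000 − 3/160·(0.960900+0.911500))/(1+3/160) = 179/200 ≈ 0.895000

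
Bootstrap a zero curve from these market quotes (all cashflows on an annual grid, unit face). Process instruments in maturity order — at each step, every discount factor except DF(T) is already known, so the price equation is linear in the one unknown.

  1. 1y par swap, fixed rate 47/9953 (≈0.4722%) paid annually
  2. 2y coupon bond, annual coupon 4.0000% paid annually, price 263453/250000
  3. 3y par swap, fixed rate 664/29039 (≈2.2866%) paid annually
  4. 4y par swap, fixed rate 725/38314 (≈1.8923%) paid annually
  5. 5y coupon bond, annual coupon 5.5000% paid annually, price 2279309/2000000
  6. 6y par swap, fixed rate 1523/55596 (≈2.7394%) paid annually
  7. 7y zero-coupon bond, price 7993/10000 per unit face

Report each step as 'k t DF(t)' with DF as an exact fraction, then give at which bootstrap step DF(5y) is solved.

step 1 [1y] swap r/1=47/9953: DF=(1 − 47/9953·(0))/(1+47/9953) = 9953/10000 ≈ 0.995300
step 2 [2y] bond c/1=1/25: DF=(263453/250000 − 1/25·(0.995300))/(1+1/25) = 39/40 ≈ 0.975000
step 3 [3y] swap r/1=664/29039: DF=(1 − 664/29039·(0.995300+0.975000))/(1+664/29039) = 1167/1250 ≈ 0.933600
step 4 [4y] swap r/1=725/38314: DF=(1 − 725/38314·(0.995300+0.975000+0.933600))/(1+725/38314) = 371/400 ≈ 0.927500
step 5 [5y] bond c/1=11/200: DF=(2279309/2000000 − 11/200·(0.995300+0.975000+0.933600+0.927500))/(1+11/200) = 1761/2000 ≈ 0.880500
step 6 [6y] swap r/1=1523/55596: DF=(1 − 1523/55596·(0.995300+0.975000+0.933600+0.927500+0.880500))/(1+1523/55596) = 8477/10000 ≈ 0.847700
step 7 [7y] zero: DF = P = 7993/10000 ≈ 0.799300

1 1 9953/10000
2 2 39/40
3 3 1167/1250
4 4 371/400
5 5 1761/2000
6 6 8477/10000
7 7 7993/10000
DF(5y) is solved at step 5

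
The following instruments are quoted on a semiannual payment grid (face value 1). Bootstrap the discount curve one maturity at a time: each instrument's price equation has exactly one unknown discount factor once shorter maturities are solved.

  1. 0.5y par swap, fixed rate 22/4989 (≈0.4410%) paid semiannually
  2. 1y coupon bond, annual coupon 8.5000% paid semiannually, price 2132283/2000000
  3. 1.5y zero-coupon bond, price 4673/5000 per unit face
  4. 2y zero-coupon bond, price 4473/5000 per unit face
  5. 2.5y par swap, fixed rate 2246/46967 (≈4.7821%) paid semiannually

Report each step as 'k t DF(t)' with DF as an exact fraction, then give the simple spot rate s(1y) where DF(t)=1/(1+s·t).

step 1 [0.5y] swap r/2=11/4989: DF=(1 − 11/4989·(0))/(1+11/4989) = 4989/5000 ≈ 0.997800
step 2 [1y] bond c/2=17/400: DF=(2132283/2000000 − 17/400·(0.997800))/(1+17/400) = 491/500 ≈ 0.982000
step 3 [1.5y] zero: DF = P = 4673/5000 ≈ 0.934600
step 4 [2y] zero: DF = P = 4473/5000 ≈ 0.894600
step 5 [2.5y] swap r/2=1123/46967: DF=(1 − 1123/46967·(0.997800+0.982000+0.934600+0.894600))/(1+1123/46967) = 8877/10000 ≈ 0.887700

1 1/2 4989/5000
2 1 491/500
3 3/2 4673/5000
4 2 4473/5000
5 5/2 8877/10000
s(1y) = (1/(491/500) − 1)/(1) = 9/491 ≈ 1.8330%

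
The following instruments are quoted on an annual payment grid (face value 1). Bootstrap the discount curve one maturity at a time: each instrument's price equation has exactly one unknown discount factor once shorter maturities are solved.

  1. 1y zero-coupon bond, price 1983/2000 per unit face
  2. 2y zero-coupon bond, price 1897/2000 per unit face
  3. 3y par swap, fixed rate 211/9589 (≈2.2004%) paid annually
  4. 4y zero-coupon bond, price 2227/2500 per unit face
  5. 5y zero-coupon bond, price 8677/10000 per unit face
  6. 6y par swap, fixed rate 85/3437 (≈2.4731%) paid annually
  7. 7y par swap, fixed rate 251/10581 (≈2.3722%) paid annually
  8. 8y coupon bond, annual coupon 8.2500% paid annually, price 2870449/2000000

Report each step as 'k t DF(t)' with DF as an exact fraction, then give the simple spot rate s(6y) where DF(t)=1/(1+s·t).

1 1 1983/2000
2 2 1897/2000
3 3 9367/10000
4 4 2227/2500
5 5 8677/10000
6 6 108/125
7 7 4247/5000
8 8 421/500
s(6y) = (1/(108/125) − 1)/(6) = 17/648 ≈ 2.6235%

step 1 [1y] zero: DF = P = 1983/2000 ≈ 0.991500
step 2 [2y] zero: DF = P = 1897/2000 ≈ 0.948500
step 3 [3y] swap r/1=211/9589: DF=(1 − 211/9589·(0.991500+0.948500))/(1+211/9589) = 9367/10000 ≈ 0.936700
step 4 [4y] zero: DF = P = 2227/2500 ≈ 0.890800
step 5 [5y] zero: DF = P = 8677/10000 ≈ 0.867700
step 6 [6y] swap r/1=85/3437: DF=(1 − 85/3437·(0.991500+0.948500+0.936700+0.890800+0.867700))/(1+85/3437) = 108/125 ≈ 0.864000
step 7 [7y] swap r/1=251/10581: DF=(1 − 251/10581·(0.991500+0.948500+0.936700+0.890800+0.867700+0.864000))/(1+251/10581) = 4247/5000 ≈ 0.849400
step 8 [8y] bond c/1=33/400: DF=(2870449/2000000 − 33/400·(0.991500+0.948500+0.936700+0.890800+0.867700+0.864000+0.849400))/(1+33/400) = 421/500 ≈ 0.842000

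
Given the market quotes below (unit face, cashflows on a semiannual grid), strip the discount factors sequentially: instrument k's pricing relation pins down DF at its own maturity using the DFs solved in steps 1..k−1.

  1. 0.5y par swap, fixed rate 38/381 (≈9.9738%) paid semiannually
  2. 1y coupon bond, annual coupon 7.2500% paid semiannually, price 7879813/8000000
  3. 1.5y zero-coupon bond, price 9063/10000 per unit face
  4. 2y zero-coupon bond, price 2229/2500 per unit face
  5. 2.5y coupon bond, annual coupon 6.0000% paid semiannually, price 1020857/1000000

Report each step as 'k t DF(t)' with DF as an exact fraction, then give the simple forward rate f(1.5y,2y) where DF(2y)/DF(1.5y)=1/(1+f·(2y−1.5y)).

1 1/2 381/400
2 1 2293/2500
3 3/2 9063/10000
4 2 2229/2500
5 5/2 8843/10000
f(1.5y,2y) = ((9063/10000)/(2229/2500) − 1)/(1/2) = 49/1486 ≈ 3.2974%

step 1 [0.5y] swap r/2=19/381: DF=(1 − 19/381·(0))/(1+19/381) = 381/400 ≈ 0.952500
step 2 [1y] bond c/2=29/800: DF=(7879813/8000000 − 29/800·(0.952500))/(1+29/800) = 2293/2500 ≈ 0.917200
step 3 [1.5y] zero: DF = P = 9063/10000 ≈ 0.906300
step 4 [2y] zero: DF = P = 2229/2500 ≈ 0.891600
step 5 [2.5y] bond c/2=3/100: DF=(1020857/1000000 − 3/100·(0.952500+0.917200+0.906300+0.891600))/(1+3/100) = 8843/10000 ≈ 0.884300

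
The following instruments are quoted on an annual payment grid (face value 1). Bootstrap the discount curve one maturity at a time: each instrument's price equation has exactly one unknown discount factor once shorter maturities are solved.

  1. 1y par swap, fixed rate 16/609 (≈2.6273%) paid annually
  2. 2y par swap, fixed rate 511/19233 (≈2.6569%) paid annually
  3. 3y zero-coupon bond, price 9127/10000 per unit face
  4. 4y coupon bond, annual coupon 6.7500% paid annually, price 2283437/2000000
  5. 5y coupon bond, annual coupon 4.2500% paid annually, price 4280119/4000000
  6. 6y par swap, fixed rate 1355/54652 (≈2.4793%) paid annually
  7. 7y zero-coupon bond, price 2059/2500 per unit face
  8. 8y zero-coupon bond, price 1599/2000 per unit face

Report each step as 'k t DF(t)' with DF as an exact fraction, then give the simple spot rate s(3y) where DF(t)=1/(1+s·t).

1 1 609/625
2 2 9489/10000
3 3 9127/10000
4 4 4451/5000
5 5 1749/2000
6 6 1729/2000
7 7 2059/2500
8 8 1599/2000
s(3y) = (1/(9127/10000) − 1)/(3) = 291/9127 ≈ 3.1883%

step 1 [1y] swap r/1=16/609: DF=(1 − 16/609·(0))/(1+16/609) = 609/625 ≈ 0.974400
step 2 [2y] swap r/1=511/19233: DF=(1 − 511/19233·(0.974400))/(1+511/19233) = 9489/10000 ≈ 0.948900
step 3 [3y] zero: DF = P = 9127/10000 ≈ 0.912700
step 4 [4y] bond c/1=27/400: DF=(2283437/2000000 − 27/400·(0.974400+0.948900+0.912700))/(1+27/400) = 4451/5000 ≈ 0.890200
step 5 [5y] bond c/1=17/400: DF=(4280119/4000000 − 17/400·(0.974400+0.948900+0.912700+0.890200))/(1+17/400) = 1749/2000 ≈ 0.874500
step 6 [6y] swap r/1=1355/54652: DF=(1 − 1355/54652·(0.974400+0.948900+0.912700+0.890200+0.874500))/(1+1355/54652) = 1729/2000 ≈ 0.864500
step 7 [7y] zero: DF = P = 2059/2500 ≈ 0.823600
step 8 [8y] zero: DF = P = 1599/2000 ≈ 0.799500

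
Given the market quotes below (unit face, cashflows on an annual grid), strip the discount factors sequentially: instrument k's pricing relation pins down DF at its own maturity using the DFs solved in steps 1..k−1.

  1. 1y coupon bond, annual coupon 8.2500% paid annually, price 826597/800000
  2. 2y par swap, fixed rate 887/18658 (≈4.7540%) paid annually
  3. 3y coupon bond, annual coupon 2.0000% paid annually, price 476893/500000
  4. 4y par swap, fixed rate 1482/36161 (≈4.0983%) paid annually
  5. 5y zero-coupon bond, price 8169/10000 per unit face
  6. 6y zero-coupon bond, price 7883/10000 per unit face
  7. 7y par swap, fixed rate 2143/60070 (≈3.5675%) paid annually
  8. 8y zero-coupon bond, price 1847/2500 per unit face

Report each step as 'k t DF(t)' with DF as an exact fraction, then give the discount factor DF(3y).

step 1 [1y] bond c/1=33/400: DF=(826597/800000 − 33/400·(0))/(1+33/400) = 1909/2000 ≈ 0.954500
step 2 [2y] swap r/1=887/18658: DF=(1 − 887/18658·(0.954500))/(1+887/18658) = 9113/10000 ≈ 0.911300
step 3 [3y] bond c/1=1/50: DF=(476893/500000 − 1/50·(0.954500+0.911300))/(1+1/50) = 1797/2000 ≈ 0.898500
step 4 [4y] swap r/1=1482/36161: DF=(1 − 1482/36161·(0.954500+0.911300+0.898500))/(1+1482/36161) = 4259/5000 ≈ 0.851800
step 5 [5y] zero: DF = P = 8169/10000 ≈ 0.816900
step 6 [6y] zero: DF = P = 7883/10000 ≈ 0.788300
step 7 [7y] swap r/1=2143/60070: DF=(1 − 2143/60070·(0.954500+0.911300+0.898500+0.851800+0.816900+0.788300))/(1+2143/60070) = 7857/10000 ≈ 0.785700
step 8 [8y] zero: DF = P = 1847/2500 ≈ 0.738800

1 1 1909/2000
2 2 9113/10000
3 3 1797/2000
4 4 4259/5000
5 5 8169/10000
6 6 7883/10000
7 7 7857/10000
8 8 1847/2500
DF(3y) = 1797/2000 ≈ 0.898500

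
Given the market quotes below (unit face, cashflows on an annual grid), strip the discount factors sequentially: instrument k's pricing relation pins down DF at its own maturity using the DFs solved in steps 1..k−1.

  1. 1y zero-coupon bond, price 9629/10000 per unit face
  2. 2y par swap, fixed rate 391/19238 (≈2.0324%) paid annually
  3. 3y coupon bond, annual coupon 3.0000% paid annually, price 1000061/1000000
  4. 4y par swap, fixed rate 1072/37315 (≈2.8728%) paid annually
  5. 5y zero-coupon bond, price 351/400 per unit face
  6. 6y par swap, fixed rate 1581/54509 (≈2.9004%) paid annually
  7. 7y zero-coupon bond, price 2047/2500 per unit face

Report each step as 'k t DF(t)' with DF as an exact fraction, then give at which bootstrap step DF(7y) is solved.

1 1 9629/10000
2 2 9609/10000
3 3 9149/10000
4 4 558/625
5 5 351/400
6 6 8419/10000
7 7 2047/2500
DF(7y) is solved at step 7

step 1 [1y] zero: DF = P = 9629/10000 ≈ 0.962900
step 2 [2y] swap r/1=391/19238: DF=(1 − 391/19238·(0.962900))/(1+391/19238) = 9609/10000 ≈ 0.960900
step 3 [3y] bond c/1=3/100: DF=(1000061/1000000 − 3/100·(0.962900+0.960900))/(1+3/100) = 9149/10000 ≈ 0.914900
step 4 [4y] swap r/1=1072/37315: DF=(1 − 1072/37315·(0.962900+0.960900+0.914900))/(1+1072/37315) = 558/625 ≈ 0.892800
step 5 [5y] zero: DF = P = 351/400 ≈ 0.877500
step 6 [6y] swap r/1=1581/54509: DF=(1 − 1581/54509·(0.962900+0.960900+0.914900+0.892800+0.877500))/(1+1581/54509) = 8419/10000 ≈ 0.841900
step 7 [7y] zero: DF = P = 2047/2500 ≈ 0.818800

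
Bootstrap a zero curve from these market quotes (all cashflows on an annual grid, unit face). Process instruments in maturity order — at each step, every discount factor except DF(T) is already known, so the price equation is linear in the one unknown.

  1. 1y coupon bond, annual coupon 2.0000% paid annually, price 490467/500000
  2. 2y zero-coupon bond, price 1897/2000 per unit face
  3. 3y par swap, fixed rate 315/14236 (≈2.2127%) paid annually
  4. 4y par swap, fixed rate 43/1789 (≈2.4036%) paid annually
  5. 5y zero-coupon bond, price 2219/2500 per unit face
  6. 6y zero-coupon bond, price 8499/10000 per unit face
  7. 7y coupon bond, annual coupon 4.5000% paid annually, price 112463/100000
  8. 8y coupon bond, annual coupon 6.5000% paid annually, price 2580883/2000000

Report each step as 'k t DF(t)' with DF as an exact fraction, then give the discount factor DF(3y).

1 1 9617/10000
2 2 1897/2000
3 3 937/1000
4 4 9097/10000
5 5 2219/2500
6 6 8499/10000
7 7 2099/2500
8 8 8251/10000
DF(3y) = 937/1000 ≈ 0.937000

step 1 [1y] bond c/1=1/50: DF=(490467/500000 − 1/50·(0))/(1+1/50) = 9617/10000 ≈ 0.961700
step 2 [2y] zero: DF = P = 1897/2000 ≈ 0.948500
step 3 [3y] swap r/1=315/14236: DF=(1 − 315/14236·(0.961700+0.948500))/(1+315/14236) = 937/1000 ≈ 0.937000
step 4 [4y] swap r/1=43/1789: DF=(1 − 43/1789·(0.961700+0.948500+0.937000))/(1+43/1789) = 9097/10000 ≈ 0.909700
step 5 [5y] zero: DF = P = 2219/2500 ≈ 0.887600
step 6 [6y] zero: DF = P = 8499/10000 ≈ 0.849900
step 7 [7y] bond c/1=9/200: DF=(112463/100000 − 9/200·(0.961700+0.948500+0.937000+0.909700+0.887600+0.849900))/(1+9/200) = 2099/2500 ≈ 0.839600
step 8 [8y] bond c/1=13/200: DF=(2580883/2000000 − 13/200·(0.961700+0.948500+0.937000+0.909700+0.887600+0.849900+0.839600))/(1+13/200) = 8251/10000 ≈ 0.825100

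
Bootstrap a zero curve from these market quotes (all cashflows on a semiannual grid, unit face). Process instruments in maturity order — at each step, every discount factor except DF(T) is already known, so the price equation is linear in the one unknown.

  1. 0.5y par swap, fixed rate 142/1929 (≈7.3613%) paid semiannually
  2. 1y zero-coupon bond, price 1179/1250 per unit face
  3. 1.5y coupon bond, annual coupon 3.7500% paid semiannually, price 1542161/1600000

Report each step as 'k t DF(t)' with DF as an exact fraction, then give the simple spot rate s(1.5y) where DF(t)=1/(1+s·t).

step 1 [0.5y] swap r/2=71/1929: DF=(1 − 71/1929·(0))/(1+71/1929) = 1929/2000 ≈ 0.964500
step 2 [1y] zero: DF = P = 1179/1250 ≈ 0.943200
step 3 [1.5y] bond c/2=3/160: DF=(1542161/1600000 − 3/160·(0.964500+0.943200))/(1+3/160) = 911/1000 ≈ 0.911000

1 1/2 1929/2000
2 1 1179/1250
3 3/2 911/1000
s(1.5y) = (1/(911/1000) − 1)/(3/2) = 178/2733 ≈ 6.5130%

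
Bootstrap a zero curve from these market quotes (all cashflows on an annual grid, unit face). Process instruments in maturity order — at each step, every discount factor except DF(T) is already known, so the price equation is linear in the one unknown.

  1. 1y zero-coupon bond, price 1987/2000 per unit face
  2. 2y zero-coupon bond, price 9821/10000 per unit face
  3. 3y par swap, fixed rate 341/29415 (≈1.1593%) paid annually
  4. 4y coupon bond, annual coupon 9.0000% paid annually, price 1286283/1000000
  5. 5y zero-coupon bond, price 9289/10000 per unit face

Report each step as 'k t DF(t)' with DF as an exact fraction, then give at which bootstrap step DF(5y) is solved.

1 1 1987/2000
2 2 9821/10000
3 3 9659/10000
4 4 2343/2500
5 5 9289/10000
DF(5y) is solved at step 5

step 1 [1y] zero: DF = P = 1987/2000 ≈ 0.993500
step 2 [2y] zero: DF = P = 9821/10000 ≈ 0.982100
step 3 [3y] swap r/1=341/29415: DF=(1 − 341/29415·(0.993500+0.982100))/(1+341/29415) = 9659/10000 ≈ 0.965900
step 4 [4y] bond c/1=9/100: DF=(1286283/1000000 − 9/100·(0.993500+0.982100+0.965900))/(1+9/100) = 2343/2500 ≈ 0.937200
step 5 [5y] zero: DF = P = 9289/10000 ≈ 0.928900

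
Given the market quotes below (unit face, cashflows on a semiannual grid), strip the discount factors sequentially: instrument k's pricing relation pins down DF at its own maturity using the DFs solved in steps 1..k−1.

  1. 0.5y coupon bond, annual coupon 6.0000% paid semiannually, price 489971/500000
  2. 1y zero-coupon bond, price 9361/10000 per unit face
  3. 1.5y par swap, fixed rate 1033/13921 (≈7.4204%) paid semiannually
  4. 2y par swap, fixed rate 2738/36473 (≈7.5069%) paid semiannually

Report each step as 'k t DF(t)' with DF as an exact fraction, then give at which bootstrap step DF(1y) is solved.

1 1/2 4757/5000
2 1 9361/10000
3 3/2 8967/10000
4 2 8631/10000
DF(1y) is solved at step 2

step 1 [0.5y] bond c/2=3/100: DF=(489971/500000 − 3/100·(0))/(1+3/100) = 4757/5000 ≈ 0.951400
step 2 [1y] zero: DF = P = 9361/10000 ≈ 0.936100
step 3 [1.5y] swap r/2=1033/27842: DF=(1 − 1033/27842·(0.951400+0.936100))/(1+1033/27842) = 8967/10000 ≈ 0.896700
step 4 [2y] swap r/2=1369/36473: DF=(1 − 1369/36473·(0.951400+0.936100+0.896700))/(1+1369/36473) = 8631/10000 ≈ 0.863100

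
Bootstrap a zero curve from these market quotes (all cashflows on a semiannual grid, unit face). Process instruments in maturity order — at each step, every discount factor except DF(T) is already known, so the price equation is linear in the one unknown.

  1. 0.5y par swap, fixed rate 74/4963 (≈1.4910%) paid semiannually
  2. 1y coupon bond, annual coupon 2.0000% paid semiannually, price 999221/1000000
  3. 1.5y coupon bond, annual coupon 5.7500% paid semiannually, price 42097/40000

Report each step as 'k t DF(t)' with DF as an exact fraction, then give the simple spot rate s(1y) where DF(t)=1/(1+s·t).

step 1 [0.5y] swap r/2=37/4963: DF=(1 − 37/4963·(0))/(1+37/4963) = 4963/5000 ≈ 0.992600
step 2 [1y] bond c/2=1/100: DF=(999221/1000000 − 1/100·(0.992600))/(1+1/100) = 1959/2000 ≈ 0.979500
step 3 [1.5y] bond c/2=23/800: DF=(42097/40000 − 23/800·(0.992600+0.979500))/(1+23/800) = 9679/10000 ≈ 0.967900

1 1/2 4963/5000
2 1 1959/2000
3 3/2 9679/10000
s(1y) = (1/(1959/2000) − 1)/(1) = 41/1959 ≈ 2.0929%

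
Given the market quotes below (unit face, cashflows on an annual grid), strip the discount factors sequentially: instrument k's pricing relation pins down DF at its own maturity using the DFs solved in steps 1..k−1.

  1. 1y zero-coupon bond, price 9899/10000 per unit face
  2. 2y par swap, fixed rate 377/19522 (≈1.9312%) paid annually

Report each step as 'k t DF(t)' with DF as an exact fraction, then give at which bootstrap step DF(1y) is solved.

1 1 9899/10000
2 2 9623/10000
DF(1y) is solved at step 1

step 1 [1y] zero: DF = P = 9899/10000 ≈ 0.989900
step 2 [2y] swap r/1=377/19522: DF=(1 − 377/19522·(0.989900))/(1+377/19522) = 9623/10000 ≈ 0.962300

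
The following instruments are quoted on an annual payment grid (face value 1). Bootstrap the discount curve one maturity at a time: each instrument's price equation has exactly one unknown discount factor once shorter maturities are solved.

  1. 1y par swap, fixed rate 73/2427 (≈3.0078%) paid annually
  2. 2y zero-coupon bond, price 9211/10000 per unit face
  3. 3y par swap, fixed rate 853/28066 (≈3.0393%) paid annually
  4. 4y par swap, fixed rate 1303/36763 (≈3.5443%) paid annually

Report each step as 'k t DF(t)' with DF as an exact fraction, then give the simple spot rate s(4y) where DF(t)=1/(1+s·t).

step 1 [1y] swap r/1=73/2427: DF=(1 − 73/2427·(0))/(1+73/2427) = 2427/2500 ≈ 0.970800
step 2 [2y] zero: DF = P = 9211/10000 ≈ 0.921100
step 3 [3y] swap r/1=853/28066: DF=(1 − 853/28066·(0.970800+0.921100))/(1+853/28066) = 9147/10000 ≈ 0.914700
step 4 [4y] swap r/1=1303/36763: DF=(1 − 1303/36763·(0.970800+0.921100+0.914700))/(1+1303/36763) = 8697/10000 ≈ 0.869700

1 1 2427/2500
2 2 9211/10000
3 3 9147/10000
4 4 8697/10000
s(4y) = (1/(8697/10000) − 1)/(4) = 1303/34788 ≈ 3.7455%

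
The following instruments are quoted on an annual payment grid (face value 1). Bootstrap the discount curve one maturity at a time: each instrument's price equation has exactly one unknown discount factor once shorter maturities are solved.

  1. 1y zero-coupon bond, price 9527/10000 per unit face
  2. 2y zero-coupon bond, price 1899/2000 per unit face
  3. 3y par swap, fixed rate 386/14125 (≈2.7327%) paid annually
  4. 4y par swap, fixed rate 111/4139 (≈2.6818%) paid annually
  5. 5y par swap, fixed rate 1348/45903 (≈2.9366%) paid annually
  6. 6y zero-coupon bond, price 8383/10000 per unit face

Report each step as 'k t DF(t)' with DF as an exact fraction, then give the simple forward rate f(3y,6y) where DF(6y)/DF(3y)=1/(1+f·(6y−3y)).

step 1 [1y] zero: DF = P = 9527/10000 ≈ 0.952700
step 2 [2y] zero: DF = P = 1899/2000 ≈ 0.949500
step 3 [3y] swap r/1=386/14125: DF=(1 − 386/14125·(0.952700+0.949500))/(1+386/14125) = 2307/2500 ≈ 0.922800
step 4 [4y] swap r/1=111/4139: DF=(1 − 111/4139·(0.952700+0.949500+0.922800))/(1+111/4139) = 9001/10000 ≈ 0.900100
step 5 [5y] swap r/1=1348/45903: DF=(1 − 1348/45903·(0.952700+0.949500+0.922800+0.900100))/(1+1348/45903) = 2163/2500 ≈ 0.865200
step 6 [6y] zero: DF = P = 8383/10000 ≈ 0.838300

1 1 9527/10000
2 2 1899/2000
3 3 2307/2500
4 4 9001/10000
5 5 2163/2500
6 6 8383/10000
f(3y,6y) = ((2307/2500)/(8383/10000) − 1)/(3) = 845/25149 ≈ 3.3600%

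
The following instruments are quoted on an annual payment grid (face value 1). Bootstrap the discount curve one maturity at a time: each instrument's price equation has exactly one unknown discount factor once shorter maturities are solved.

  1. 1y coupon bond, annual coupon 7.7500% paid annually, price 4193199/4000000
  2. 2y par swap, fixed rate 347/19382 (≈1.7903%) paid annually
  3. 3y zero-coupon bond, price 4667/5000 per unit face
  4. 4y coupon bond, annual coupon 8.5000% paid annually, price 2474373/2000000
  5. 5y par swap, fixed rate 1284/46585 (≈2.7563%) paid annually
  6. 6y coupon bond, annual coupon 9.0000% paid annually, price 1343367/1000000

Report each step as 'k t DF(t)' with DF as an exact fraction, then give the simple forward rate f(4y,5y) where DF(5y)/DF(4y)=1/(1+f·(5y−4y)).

step 1 [1y] bond c/1=31/400: DF=(4193199/4000000 − 31/400·(0))/(1+31/400) = 9729/10000 ≈ 0.972900
step 2 [2y] swap r/1=347/19382: DF=(1 − 347/19382·(0.972900))/(1+347/19382) = 9653/10000 ≈ 0.965300
step 3 [3y] zero: DF = P = 4667/5000 ≈ 0.933400
step 4 [4y] bond c/1=17/200: DF=(2474373/2000000 − 17/200·(0.972900+0.965300+0.933400))/(1+17/200) = 9153/10000 ≈ 0.915300
step 5 [5y] swap r/1=1284/46585: DF=(1 − 1284/46585·(0.972900+0.965300+0.933400+0.915300))/(1+1284/46585) = 2179/2500 ≈ 0.871600
step 6 [6y] bond c/1=9/100: DF=(1343367/1000000 − 9/100·(0.972900+0.965300+0.933400+0.915300+0.871600))/(1+9/100) = 4239/5000 ≈ 0.847800

1 1 9729/10000
2 2 9653/10000
3 3 4667/5000
4 4 9153/10000
5 5 2179/2500
6 6 4239/5000
f(4y,5y) = ((9153/10000)/(2179/2500) − 1)/(1) = 437/8716 ≈ 5.0138%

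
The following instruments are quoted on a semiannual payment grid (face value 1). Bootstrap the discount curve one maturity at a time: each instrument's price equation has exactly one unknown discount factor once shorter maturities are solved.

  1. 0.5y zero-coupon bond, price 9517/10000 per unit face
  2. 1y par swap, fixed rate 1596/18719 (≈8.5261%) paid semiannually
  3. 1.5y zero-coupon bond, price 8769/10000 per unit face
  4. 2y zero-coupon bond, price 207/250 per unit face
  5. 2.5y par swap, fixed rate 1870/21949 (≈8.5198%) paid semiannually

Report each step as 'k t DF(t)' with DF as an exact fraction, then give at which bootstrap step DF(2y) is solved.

step 1 [0.5y] zero: DF = P = 9517/10000 ≈ 0.951700
step 2 [1y] swap r/2=798/18719: DF=(1 − 798/18719·(0.951700))/(1+798/18719) = 4601/5000 ≈ 0.920200
step 3 [1.5y] zero: DF = P = 8769/10000 ≈ 0.876900
step 4 [2y] zero: DF = P = 207/250 ≈ 0.828000
step 5 [2.5y] swap r/2=935/21949: DF=(1 − 935/21949·(0.951700+0.920200+0.876900+0.828000))/(1+935/21949) = 813/1000 ≈ 0.813000

1 1/2 9517/10000
2 1 4601/5000
3 3/2 8769/10000
4 2 207/250
5 5/2 813/1000
DF(2y) is solved at step 4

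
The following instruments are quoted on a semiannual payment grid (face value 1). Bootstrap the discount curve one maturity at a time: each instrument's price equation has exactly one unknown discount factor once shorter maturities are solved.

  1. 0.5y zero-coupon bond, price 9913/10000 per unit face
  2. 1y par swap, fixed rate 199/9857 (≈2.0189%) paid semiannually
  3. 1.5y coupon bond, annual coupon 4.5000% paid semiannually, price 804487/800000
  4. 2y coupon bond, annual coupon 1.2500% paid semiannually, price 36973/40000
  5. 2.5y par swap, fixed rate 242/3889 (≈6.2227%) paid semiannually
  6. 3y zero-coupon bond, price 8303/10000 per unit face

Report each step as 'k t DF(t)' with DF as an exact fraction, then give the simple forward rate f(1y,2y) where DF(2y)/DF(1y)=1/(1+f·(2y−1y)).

step 1 [0.5y] zero: DF = P = 9913/10000 ≈ 0.991300
step 2 [1y] swap r/2=199/19714: DF=(1 − 199/19714·(0.991300))/(1+199/19714) = 9801/10000 ≈ 0.980100
step 3 [1.5y] bond c/2=9/400: DF=(804487/800000 − 9/400·(0.991300+0.980100))/(1+9/400) = 9401/10000 ≈ 0.940100
step 4 [2y] bond c/2=1/160: DF=(36973/40000 − 1/160·(0.991300+0.980100+0.940100))/(1+1/160) = 1801/2000 ≈ 0.900500
step 5 [2.5y] swap r/2=121/3889: DF=(1 − 121/3889·(0.991300+0.980100+0.940100+0.900500))/(1+121/3889) = 2137/2500 ≈ 0.854800
step 6 [3y] zero: DF = P = 8303/10000 ≈ 0.830300

1 1/2 9913/10000
2 1 9801/10000
3 3/2 9401/10000
4 2 1801/2000
5 5/2 2137/2500
6 3 8303/10000
f(1y,2y) = ((9801/10000)/(1801/2000) − 1)/(1) = 796/9005 ≈ 8.8395%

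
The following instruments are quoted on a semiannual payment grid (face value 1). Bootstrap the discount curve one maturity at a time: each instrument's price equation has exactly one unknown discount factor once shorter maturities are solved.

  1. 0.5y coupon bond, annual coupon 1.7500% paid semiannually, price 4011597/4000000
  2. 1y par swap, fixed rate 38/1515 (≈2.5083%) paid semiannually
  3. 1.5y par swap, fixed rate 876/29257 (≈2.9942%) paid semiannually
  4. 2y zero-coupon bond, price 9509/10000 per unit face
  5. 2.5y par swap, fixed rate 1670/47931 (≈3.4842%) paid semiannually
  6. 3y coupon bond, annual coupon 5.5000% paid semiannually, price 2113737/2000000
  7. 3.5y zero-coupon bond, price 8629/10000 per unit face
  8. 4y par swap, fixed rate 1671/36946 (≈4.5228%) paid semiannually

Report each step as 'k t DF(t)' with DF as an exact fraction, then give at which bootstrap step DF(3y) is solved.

step 1 [0.5y] bond c/2=7/800: DF=(4011597/4000000 − 7/800·(0))/(1+7/800) = 4971/5000 ≈ 0.994200
step 2 [1y] swap r/2=19/1515: DF=(1 − 19/1515·(0.994200))/(1+19/1515) = 9753/10000 ≈ 0.975300
step 3 [1.5y] swap r/2=438/29257: DF=(1 − 438/29257·(0.994200+0.975300))/(1+438/29257) = 4781/5000 ≈ 0.956200
step 4 [2y] zero: DF = P = 9509/10000 ≈ 0.950900
step 5 [2.5y] swap r/2=835/47931: DF=(1 − 835/47931·(0.994200+0.975300+0.956200+0.950900))/(1+835/47931) = 1833/2000 ≈ 0.916500
step 6 [3y] bond c/2=11/400: DF=(2113737/2000000 − 11/400·(0.994200+0.975300+0.956200+0.950900+0.916500))/(1+11/400) = 9003/10000 ≈ 0.900300
step 7 [3.5y] zero: DF = P = 8629/10000 ≈ 0.862900
step 8 [4y] swap r/2=1671/73892: DF=(1 − 1671/73892·(0.994200+0.975300+0.956200+0.950900+0.916500+0.900300+0.862900))/(1+1671/73892) = 8329/10000 ≈ 0.832900

1 1/2 4971/5000
2 1 9753/10000
3 3/2 4781/5000
4 2 9509/10000
5 5/2 1833/2000
6 3 9003/10000
7 7/2 8629/10000
8 4 8329/10000
DF(3y) is solved at step 6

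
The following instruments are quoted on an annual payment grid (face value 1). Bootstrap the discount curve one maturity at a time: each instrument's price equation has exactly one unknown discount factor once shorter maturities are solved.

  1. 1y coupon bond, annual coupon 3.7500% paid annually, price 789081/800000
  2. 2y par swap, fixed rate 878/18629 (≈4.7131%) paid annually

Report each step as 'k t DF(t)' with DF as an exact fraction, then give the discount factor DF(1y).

step 1 [1y] bond c/1=3/80: DF=(789081/800000 − 3/80·(0))/(1+3/80) = 9507/10000 ≈ 0.950700
step 2 [2y] swap r/1=878/18629: DF=(1 − 878/18629·(0.950700))/(1+878/18629) = 4561/5000 ≈ 0.912200

1 1 9507/10000
2 2 4561/5000
DF(1y) = 9507/10000 ≈ 0.950700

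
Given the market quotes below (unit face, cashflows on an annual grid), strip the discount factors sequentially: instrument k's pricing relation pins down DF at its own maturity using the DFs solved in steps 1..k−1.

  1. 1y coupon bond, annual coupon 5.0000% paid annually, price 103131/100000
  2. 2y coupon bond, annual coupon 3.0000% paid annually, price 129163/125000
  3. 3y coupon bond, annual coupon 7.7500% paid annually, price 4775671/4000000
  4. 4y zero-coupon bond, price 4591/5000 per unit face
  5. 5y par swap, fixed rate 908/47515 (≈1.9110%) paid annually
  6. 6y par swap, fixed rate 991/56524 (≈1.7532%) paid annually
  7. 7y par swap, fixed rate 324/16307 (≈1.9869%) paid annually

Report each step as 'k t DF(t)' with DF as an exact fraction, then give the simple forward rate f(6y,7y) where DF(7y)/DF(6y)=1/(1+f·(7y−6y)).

step 1 [1y] bond c/1=1/20: DF=(103131/100000 − 1/20·(0))/(1+1/20) = 4911/5000 ≈ 0.982200
step 2 [2y] bond c/1=3/100: DF=(129163/125000 − 3/100·(0.982200))/(1+3/100) = 4873/5000 ≈ 0.974600
step 3 [3y] bond c/1=31/400: DF=(4775671/4000000 − 31/400·(0.982200+0.974600))/(1+31/400) = 9673/10000 ≈ 0.967300
step 4 [4y] zero: DF = P = 4591/5000 ≈ 0.918200
step 5 [5y] swap r/1=908/47515: DF=(1 − 908/47515·(0.982200+0.974600+0.967300+0.918200))/(1+908/47515) = 2273/2500 ≈ 0.909200
step 6 [6y] swap r/1=991/56524: DF=(1 − 991/56524·(0.982200+0.974600+0.967300+0.918200+0.909200))/(1+991/56524) = 9009/10000 ≈ 0.900900
step 7 [7y] swap r/1=324/16307: DF=(1 − 324/16307·(0.982200+0.974600+0.967300+0.918200+0.909200+0.900900))/(1+324/16307) = 544/625 ≈ 0.870400

1 1 4911/5000
2 2 4873/5000
3 3 9673/10000
4 4 4591/5000
5 5 2273/2500
6 6 9009/10000
7 7 544/625
f(6y,7y) = ((9009/10000)/(544/625) − 1)/(1) = 305/8704 ≈ 3.5041%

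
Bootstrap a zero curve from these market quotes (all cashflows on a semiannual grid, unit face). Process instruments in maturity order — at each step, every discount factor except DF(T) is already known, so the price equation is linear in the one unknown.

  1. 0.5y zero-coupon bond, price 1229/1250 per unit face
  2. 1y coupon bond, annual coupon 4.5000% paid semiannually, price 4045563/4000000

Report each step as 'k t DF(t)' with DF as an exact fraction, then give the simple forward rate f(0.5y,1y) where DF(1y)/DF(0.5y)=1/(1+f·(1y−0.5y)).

1 1/2 1229/1250
2 1 387/400
f(0.5y,1y) = ((1229/1250)/(387/400) − 1)/(1/2) = 314/9675 ≈ 3.2455%

step 1 [0.5y] zero: DF = P = 1229/1250 ≈ 0.983200
step 2 [1y] bond c/2=9/400: DF=(4045563/4000000 − 9/400·(0.983200))/(1+9/400) = 387/400 ≈ 0.967500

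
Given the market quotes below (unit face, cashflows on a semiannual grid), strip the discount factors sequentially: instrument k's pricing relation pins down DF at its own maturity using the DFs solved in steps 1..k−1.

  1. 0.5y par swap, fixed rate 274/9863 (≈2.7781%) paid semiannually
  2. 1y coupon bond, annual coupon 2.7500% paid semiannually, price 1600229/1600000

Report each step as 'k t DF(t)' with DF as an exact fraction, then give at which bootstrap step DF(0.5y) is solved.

1 1/2 9863/10000
2 1 2433/2500
DF(0.5y) is solved at step 1

step 1 [0.5y] swap r/2=137/9863: DF=(1 − 137/9863·(0))/(1+137/9863) = 9863/10000 ≈ 0.986300
step 2 [1y] bond c/2=11/800: DF=(1600229/1600000 − 11/800·(0.986300))/(1+11/800) = 2433/2500 ≈ 0.973200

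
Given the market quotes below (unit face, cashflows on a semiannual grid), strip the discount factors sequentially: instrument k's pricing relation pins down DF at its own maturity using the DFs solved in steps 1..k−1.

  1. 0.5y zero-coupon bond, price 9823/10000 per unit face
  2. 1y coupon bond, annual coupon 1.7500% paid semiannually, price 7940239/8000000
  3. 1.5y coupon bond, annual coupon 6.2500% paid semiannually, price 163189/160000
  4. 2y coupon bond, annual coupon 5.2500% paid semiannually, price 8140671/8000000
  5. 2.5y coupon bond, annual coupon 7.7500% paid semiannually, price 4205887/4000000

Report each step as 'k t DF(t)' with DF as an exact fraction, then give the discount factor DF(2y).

step 1 [0.5y] zero: DF = P = 9823/10000 ≈ 0.982300
step 2 [1y] bond c/2=7/800: DF=(7940239/8000000 − 7/800·(0.982300))/(1+7/800) = 4877/5000 ≈ 0.975400
step 3 [1.5y] bond c/2=1/32: DF=(163189/160000 − 1/32·(0.982300+0.975400))/(1+1/32) = 9297/10000 ≈ 0.929700
step 4 [2y] bond c/2=21/800: DF=(8140671/8000000 − 21/800·(0.982300+0.975400+0.929700))/(1+21/800) = 9177/10000 ≈ 0.917700
step 5 [2.5y] bond c/2=31/800: DF=(4205887/4000000 − 31/800·(0.982300+0.975400+0.929700+0.917700))/(1+31/800) = 8703/10000 ≈ 0.870300

1 1/2 9823/10000
2 1 4877/5000
3 3/2 9297/10000
4 2 9177/10000
5 5/2 8703/10000
DF(2y) = 9177/10000 ≈ 0.917700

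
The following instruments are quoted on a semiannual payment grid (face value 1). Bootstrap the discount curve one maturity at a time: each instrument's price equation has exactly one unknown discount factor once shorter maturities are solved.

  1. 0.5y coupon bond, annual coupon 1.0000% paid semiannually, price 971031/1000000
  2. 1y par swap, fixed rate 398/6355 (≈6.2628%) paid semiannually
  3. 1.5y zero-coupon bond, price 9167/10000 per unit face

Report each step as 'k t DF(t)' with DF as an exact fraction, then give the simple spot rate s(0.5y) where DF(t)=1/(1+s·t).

1 1/2 4831/5000
2 1 9403/10000
3 3/2 9167/10000
s(0.5y) = (1/(4831/5000) − 1)/(1/2) = 338/4831 ≈ 6.9965%

step 1 [0.5y] bond c/2=1/200: DF=(971031/1000000 − 1/200·(0))/(1+1/200) = 4831/5000 ≈ 0.966200
step 2 [1y] swap r/2=199/6355: DF=(1 − 199/6355·(0.966200))/(1+199/6355) = 9403/10000 ≈ 0.940300
step 3 [1.5y] zero: DF = P = 9167/10000 ≈ 0.916700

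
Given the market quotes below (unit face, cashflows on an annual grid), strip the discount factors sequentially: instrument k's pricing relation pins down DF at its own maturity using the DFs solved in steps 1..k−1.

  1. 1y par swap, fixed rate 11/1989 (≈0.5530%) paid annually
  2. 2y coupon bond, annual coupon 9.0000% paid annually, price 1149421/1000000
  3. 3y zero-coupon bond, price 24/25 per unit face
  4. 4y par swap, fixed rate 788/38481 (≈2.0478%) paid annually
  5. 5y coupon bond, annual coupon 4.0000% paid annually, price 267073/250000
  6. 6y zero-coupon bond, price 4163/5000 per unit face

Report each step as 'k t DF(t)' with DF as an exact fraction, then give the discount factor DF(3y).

step 1 [1y] swap r/1=11/1989: DF=(1 − 11/1989·(0))/(1+11/1989) = 1989/2000 ≈ 0.994500
step 2 [2y] bond c/1=9/100: DF=(1149421/1000000 − 9/100·(0.994500))/(1+9/100) = 2431/2500 ≈ 0.972400
step 3 [3y] zero: DF = P = 24/25 ≈ 0.960000
step 4 [4y] swap r/1=788/38481: DF=(1 − 788/38481·(0.994500+0.972400+0.960000))/(1+788/38481) = 2303/2500 ≈ 0.921200
step 5 [5y] bond c/1=1/25: DF=(267073/250000 − 1/25·(0.994500+0.972400+0.960000+0.921200))/(1+1/25) = 1099/1250 ≈ 0.879200
step 6 [6y] zero: DF = P = 4163/5000 ≈ 0.832600

1 1 1989/2000
2 2 2431/2500
3 3 24/25
4 4 2303/2500
5 5 1099/1250
6 6 4163/5000
DF(3y) = 24/25 ≈ 0.960000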